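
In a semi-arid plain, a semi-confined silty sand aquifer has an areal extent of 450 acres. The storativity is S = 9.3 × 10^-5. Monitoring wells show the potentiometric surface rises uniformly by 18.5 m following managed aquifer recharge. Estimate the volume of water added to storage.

A = 450 acres = 1.821 × 10^6 m²
ΔV = S × A × Δh = 9.3 × 10^-5 × 1.821 × 10^6 m² × 18.5 m = 3133 m³

ΔV ≈ 3130 m³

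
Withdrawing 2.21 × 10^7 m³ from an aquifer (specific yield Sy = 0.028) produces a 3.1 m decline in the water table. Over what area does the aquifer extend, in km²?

A ≈ 255 km²

A = ΔV / (Sy × Δh) = 2.21 × 10^7 / (0.028 × 3.1) = 2.546 × 10^8 m²
A = 2.546 × 10^8 m² = 254.6 km²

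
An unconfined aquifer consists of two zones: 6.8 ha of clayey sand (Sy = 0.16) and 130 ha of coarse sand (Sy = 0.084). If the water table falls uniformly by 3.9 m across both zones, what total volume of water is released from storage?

ΔV ≈ 4.68 × 10^5 m³

A₁ = 6.8 ha = 68000 m²; A₂ = 130 ha = 1.3 × 10^6 m²
ΔV₁ = 0.16 × 68000 × 3.9 = 42430 m³
ΔV₂ = 0.084 × 1.3 × 10^6 × 3.9 = 4.259 × 10^5 m³
ΔV = ΔV₁ + ΔV₂ = 4.683 × 10^5 m³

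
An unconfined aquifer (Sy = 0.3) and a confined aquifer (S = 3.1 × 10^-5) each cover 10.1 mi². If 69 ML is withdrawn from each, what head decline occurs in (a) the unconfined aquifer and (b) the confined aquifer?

Δh_u ≈ 0.00879 m; Δh_c ≈ 85.1 m

A = 10.1 mi² = 2.616 × 10^7 m²
ΔV = 69 ML = 69000 m³
Unconfined: Δh_u = ΔV/(Sy·A) = 69000/(0.3 × 2.616 × 10^7) = 0.008792 m
Confined: Δh_c = ΔV/(S·A) = 69000/(3.1 × 10^-5 × 2.616 × 10^7) = 85.09 m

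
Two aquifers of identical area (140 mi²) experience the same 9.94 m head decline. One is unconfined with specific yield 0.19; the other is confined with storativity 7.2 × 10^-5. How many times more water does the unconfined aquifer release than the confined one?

ΔV_u / ΔV_c ≈ 2640

A = 140 mi² = 3.626 × 10^8 m²
Unconfined: ΔV_u = Sy × A × Δh = 0.19 × 3.626 × 10^8 × 9.94 = 6.848 × 10^8 m³
Confined: ΔV_c = S × A × Δh = 7.2 × 10^-5 × 3.626 × 10^8 × 9.94 = 2.595 × 10^5 m³
Ratio = ΔV_u / ΔV_c = Sy / S = 0.19 / 7.2 × 10^-5 = 2639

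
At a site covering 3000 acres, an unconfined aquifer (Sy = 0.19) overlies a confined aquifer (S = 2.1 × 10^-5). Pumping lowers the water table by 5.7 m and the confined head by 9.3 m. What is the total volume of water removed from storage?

A = 3000 acres = 1.214 × 10^7 m²
Unconfined: ΔV_u = Sy × A × Δh_u = 0.19 × 1.214 × 10^7 × 5.7 = 1.315 × 10^7 m³
Confined: ΔV_c = S × A × Δh_c = 2.1 × 10^-5 × 1.214 × 10^7 × 9.3 = 2371 m³
Total ΔV = 1.315 × 10^7 + 2371 = 1.315 × 10^7 m³

ΔV ≈ 1.32 × 10^7 m³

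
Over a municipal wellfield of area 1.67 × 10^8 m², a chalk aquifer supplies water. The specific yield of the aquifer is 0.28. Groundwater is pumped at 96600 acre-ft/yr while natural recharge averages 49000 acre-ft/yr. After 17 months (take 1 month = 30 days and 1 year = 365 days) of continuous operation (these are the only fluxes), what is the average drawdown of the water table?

Δh ≈ 1.75 m

Net abstraction = 96600 − 49000 = 47600 acre-ft/yr
Q_net = 47600 acre-ft/yr = 1.609 × 10^5 m³/d
t = 17 months = 510 d
ΔV = Q × t = 1.609 × 10^5 m³/d × 510 d = 8.204 × 10^7 m³
Δh = ΔV / (Sy × A) = 8.204 × 10^7 / (0.28 × 1.67 × 10^8) = 1.754 m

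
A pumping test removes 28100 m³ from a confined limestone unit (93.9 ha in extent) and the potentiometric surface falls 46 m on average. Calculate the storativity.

A = 93.9 ha = 9.39 × 10^5 m²
S = ΔV / (A × Δh) = 28100 m³ / (9.39 × 10^5 m² × 46 m) = 6.506 × 10^-4

S ≈ 6.5 × 10^-4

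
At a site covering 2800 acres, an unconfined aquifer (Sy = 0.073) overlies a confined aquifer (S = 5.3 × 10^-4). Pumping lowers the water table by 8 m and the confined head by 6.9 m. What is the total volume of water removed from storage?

ΔV ≈ 6.66 × 10^6 m³

A = 2800 acres = 1.133 × 10^7 m²
Unconfined: ΔV_u = Sy × A × Δh_u = 0.073 × 1.133 × 10^7 × 8 = 6.617 × 10^6 m³
Confined: ΔV_c = S × A × Δh_c = 5.3 × 10^-4 × 1.133 × 10^7 × 6.9 = 41440 m³
Total ΔV = 6.617 × 10^6 + 41440 = 6.659 × 10^6 m³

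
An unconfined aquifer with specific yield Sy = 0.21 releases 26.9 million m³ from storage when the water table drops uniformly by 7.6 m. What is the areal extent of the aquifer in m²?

A ≈ 1.69 × 10^7 m²

ΔV = 26.9 million m³ = 2.69 × 10^7 m³
A = ΔV / (Sy × Δh) = 2.69 × 10^7 / (0.21 × 7.6) = 1.685 × 10^7 m²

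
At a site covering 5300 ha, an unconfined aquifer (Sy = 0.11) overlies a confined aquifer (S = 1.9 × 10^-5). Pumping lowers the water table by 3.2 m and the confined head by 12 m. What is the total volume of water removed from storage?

ΔV ≈ 1.87 × 10^7 m³

A = 5300 ha = 5.3 × 10^7 m²
Unconfined: ΔV_u = Sy × A × Δh_u = 0.11 × 5.3 × 10^7 × 3.2 = 1.866 × 10^7 m³
Confined: ΔV_c = S × A × Δh_c = 1.9 × 10^-5 × 5.3 × 10^7 × 12 = 12080 m³
Total ΔV = 1.866 × 10^7 + 12080 = 1.867 × 10^7 m³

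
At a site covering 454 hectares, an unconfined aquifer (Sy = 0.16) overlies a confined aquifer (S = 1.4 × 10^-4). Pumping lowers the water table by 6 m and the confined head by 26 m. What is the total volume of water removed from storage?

A = 454 hectares = 4.54 × 10^6 m²
Unconfined: ΔV_u = Sy × A × Δh_u = 0.16 × 4.54 × 10^6 × 6 = 4.358 × 10^6 m³
Confined: ΔV_c = S × A × Δh_c = 1.4 × 10^-4 × 4.54 × 10^6 × 26 = 16530 m³
Total ΔV = 4.358 × 10^6 + 16530 = 4.375 × 10^6 m³

ΔV ≈ 4.37 × 10^6 m³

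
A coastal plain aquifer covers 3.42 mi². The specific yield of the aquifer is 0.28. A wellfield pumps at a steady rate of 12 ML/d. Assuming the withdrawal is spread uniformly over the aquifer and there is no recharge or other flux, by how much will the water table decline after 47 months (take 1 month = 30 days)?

A = 3.42 mi² = 8.858 × 10^6 m²
Q = 12 ML/d = 12000 m³/d
t = 47 months = 1410 d
ΔV = Q × t = 12000 m³/d × 1410 d = 1.692 × 10^7 m³
Δh = ΔV / (Sy × A) = 1.692 × 10^7 / (0.28 × 8.858 × 10^6) = 6.822 m

Δh ≈ 6.82 m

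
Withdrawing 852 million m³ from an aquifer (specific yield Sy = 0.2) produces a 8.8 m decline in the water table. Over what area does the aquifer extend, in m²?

ΔV = 852 million m³ = 8.52 × 10^8 m³
A = ΔV / (Sy × Δh) = 8.52 × 10^8 / (0.2 × 8.8) = 4.841 × 10^8 m²

A ≈ 4.84 × 10^8 m²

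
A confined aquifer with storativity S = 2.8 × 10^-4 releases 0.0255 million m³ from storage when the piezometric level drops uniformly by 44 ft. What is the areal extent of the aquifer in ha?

Δh = 44 ft = 13.41 m
ΔV = 0.0255 million m³ = 25500 m³
A = ΔV / (S × Δh) = 25500 / (2.8 × 10^-4 × 13.41) = 6.791 × 10^6 m²
A = 6.791 × 10^6 m² = 679.1 ha

A ≈ 679 ha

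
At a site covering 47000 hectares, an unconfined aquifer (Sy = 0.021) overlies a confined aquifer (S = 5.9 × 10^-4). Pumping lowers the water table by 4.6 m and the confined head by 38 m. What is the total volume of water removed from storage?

ΔV ≈ 5.59 × 10^7 m³

A = 47000 hectares = 4.7 × 10^8 m²
Unconfined: ΔV_u = Sy × A × Δh_u = 0.021 × 4.7 × 10^8 × 4.6 = 4.54 × 10^7 m³
Confined: ΔV_c = S × A × Δh_c = 5.9 × 10^-4 × 4.7 × 10^8 × 38 = 1.054 × 10^7 m³
Total ΔV = 4.54 × 10^7 + 1.054 × 10^7 = 5.594 × 10^7 m³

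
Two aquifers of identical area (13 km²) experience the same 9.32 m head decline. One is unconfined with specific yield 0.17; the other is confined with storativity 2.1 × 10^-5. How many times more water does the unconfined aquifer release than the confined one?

A = 13 km² = 1.3 × 10^7 m²
Unconfined: ΔV_u = Sy × A × Δh = 0.17 × 1.3 × 10^7 × 9.32 = 2.06 × 10^7 m³
Confined: ΔV_c = S × A × Δh = 2.1 × 10^-5 × 1.3 × 10^7 × 9.32 = 2544 m³
Ratio = ΔV_u / ΔV_c = Sy / S = 0.17 / 2.1 × 10^-5 = 8095

ΔV_u / ΔV_c ≈ 8100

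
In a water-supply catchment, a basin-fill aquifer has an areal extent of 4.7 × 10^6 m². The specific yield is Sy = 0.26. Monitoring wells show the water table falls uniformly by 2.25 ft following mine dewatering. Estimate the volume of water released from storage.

Δh = 2.25 ft = 0.6858 m
ΔV = Sy × A × Δh = 0.26 × 4.7 × 10^6 m² × 0.6858 m = 8.38 × 10^5 m³

ΔV ≈ 8.38 × 10^5 m³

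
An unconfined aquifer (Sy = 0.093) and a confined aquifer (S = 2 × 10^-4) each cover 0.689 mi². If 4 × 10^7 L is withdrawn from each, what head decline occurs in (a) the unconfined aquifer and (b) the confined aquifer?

A = 0.689 mi² = 1.785 × 10^6 m²
ΔV = 4 × 10^7 L = 40000 m³
Unconfined: Δh_u = ΔV/(Sy·A) = 40000/(0.093 × 1.785 × 10^6) = 0.241 m
Confined: Δh_c = ΔV/(S·A) = 40000/(2 × 10^-4 × 1.785 × 10^6) = 112.1 m

Δh_u ≈ 0.241 m; Δh_c ≈ 112 m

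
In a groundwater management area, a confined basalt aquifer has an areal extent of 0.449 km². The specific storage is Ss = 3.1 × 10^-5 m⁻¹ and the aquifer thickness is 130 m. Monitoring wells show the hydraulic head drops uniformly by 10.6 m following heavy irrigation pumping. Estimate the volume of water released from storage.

ΔV ≈ 19200 m³

S = Ss × b = 3.1 × 10^-5 m⁻¹ × 130 m = 4.03 × 10^-3
A = 0.449 km² = 4.49 × 10^5 m²
ΔV = S × A × Δh = 0.00403 × 4.49 × 10^5 m² × 10.6 m = 19180 m³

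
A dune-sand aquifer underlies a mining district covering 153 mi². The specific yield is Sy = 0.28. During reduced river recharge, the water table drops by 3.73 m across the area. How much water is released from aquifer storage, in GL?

A = 153 mi² = 3.963 × 10^8 m²
ΔV = Sy × A × Δh = 0.28 × 3.963 × 10^8 m² × 3.73 m = 4.139 × 10^8 m³
ΔV = 4.139 × 10^8 m³ = 413.9 GL

ΔV ≈ 414 GL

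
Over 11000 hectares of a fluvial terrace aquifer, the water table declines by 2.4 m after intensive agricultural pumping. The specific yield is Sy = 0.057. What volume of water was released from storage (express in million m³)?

A = 11000 hectares = 1.1 × 10^8 m²
ΔV = Sy × A × Δh = 0.057 × 1.1 × 10^8 m² × 2.4 m = 1.505 × 10^7 m³
ΔV = 1.505 × 10^7 m³ = 15.05 million m³

ΔV ≈ 15 million m³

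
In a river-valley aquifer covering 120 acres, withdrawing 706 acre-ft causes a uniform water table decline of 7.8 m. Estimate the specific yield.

A = 120 acres = 4.856 × 10^5 m²
ΔV = 706 acre-ft = 8.708 × 10^5 m³
Sy = ΔV / (A × Δh) = 8.708 × 10^5 m³ / (4.856 × 10^5 m² × 7.8 m) = 0.2299

Sy ≈ 0.23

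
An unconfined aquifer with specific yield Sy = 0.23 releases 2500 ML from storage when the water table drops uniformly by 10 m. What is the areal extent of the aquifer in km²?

ΔV = 2500 ML = 2.5 × 10^6 m³
A = ΔV / (Sy × Δh) = 2.5 × 10^6 / (0.23 × 10) = 1.087 × 10^6 m²
A = 1.087 × 10^6 m² = 1.087 km²

A ≈ 1.09 km²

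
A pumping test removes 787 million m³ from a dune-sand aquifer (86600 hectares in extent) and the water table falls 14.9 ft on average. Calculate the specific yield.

A = 86600 hectares = 8.66 × 10^8 m²
Δh = 14.9 ft = 4.542 m
ΔV = 787 million m³ = 7.87 × 10^8 m³
Sy = ΔV / (A × Δh) = 7.87 × 10^8 m³ / (8.66 × 10^8 m² × 4.542 m) = 0.2001

Sy ≈ 0.2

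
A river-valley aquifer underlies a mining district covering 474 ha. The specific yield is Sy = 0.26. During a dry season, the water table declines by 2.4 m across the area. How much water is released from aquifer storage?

A = 474 ha = 4.74 × 10^6 m²
ΔV = Sy × A × Δh = 0.26 × 4.74 × 10^6 m² × 2.4 m = 2.958 × 10^6 m³

ΔV ≈ 2.96 × 10^6 m³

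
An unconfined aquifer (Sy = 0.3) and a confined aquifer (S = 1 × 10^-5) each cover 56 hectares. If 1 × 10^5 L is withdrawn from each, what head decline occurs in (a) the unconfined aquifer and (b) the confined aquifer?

A = 56 hectares = 5.6 × 10^5 m²
ΔV = 1 × 10^5 L = 100 m³
Unconfined: Δh_u = ΔV/(Sy·A) = 100/(0.3 × 5.6 × 10^5) = 5.952 × 10^-4 m
Confined: Δh_c = ΔV/(S·A) = 100/(1 × 10^-5 × 5.6 × 10^5) = 17.86 m

Δh_u ≈ 5.95 × 10^-4 m; Δh_c ≈ 17.9 m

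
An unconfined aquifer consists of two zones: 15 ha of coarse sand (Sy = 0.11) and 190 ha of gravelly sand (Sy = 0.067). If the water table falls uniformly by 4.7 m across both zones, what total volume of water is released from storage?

A₁ = 15 ha = 1.5 × 10^5 m²; A₂ = 190 ha = 1.9 × 10^6 m²
ΔV₁ = 0.11 × 1.5 × 10^5 × 4.7 = 77550 m³
ΔV₂ = 0.067 × 1.9 × 10^6 × 4.7 = 5.983 × 10^5 m³
ΔV = ΔV₁ + ΔV₂ = 6.759 × 10^5 m³

ΔV ≈ 6.76 × 10^5 m³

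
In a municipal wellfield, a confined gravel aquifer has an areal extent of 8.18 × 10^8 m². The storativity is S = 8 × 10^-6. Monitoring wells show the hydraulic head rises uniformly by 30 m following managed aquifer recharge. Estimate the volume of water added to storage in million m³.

ΔV = S × A × Δh = 8 × 10^-6 × 8.18 × 10^8 m² × 30 m = 1.963 × 10^5 m³
ΔV = 1.963 × 10^5 m³ = 0.1963 million m³

ΔV ≈ 0.196 million m³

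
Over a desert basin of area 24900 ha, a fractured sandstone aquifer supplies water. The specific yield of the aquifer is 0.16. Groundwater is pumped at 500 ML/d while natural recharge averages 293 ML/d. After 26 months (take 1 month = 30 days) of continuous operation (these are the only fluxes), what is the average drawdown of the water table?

Δh ≈ 4.05 m

A = 24900 ha = 2.49 × 10^8 m²
Net abstraction = 500 − 293 = 207 ML/d
Q_net = 207 ML/d = 2.07 × 10^5 m³/d
t = 26 months = 780 d
ΔV = Q × t = 2.07 × 10^5 m³/d × 780 d = 1.615 × 10^8 m³
Δh = ΔV / (Sy × A) = 1.615 × 10^8 / (0.16 × 2.49 × 10^8) = 4.053 m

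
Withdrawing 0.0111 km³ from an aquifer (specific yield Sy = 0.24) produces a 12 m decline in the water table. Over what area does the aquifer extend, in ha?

ΔV = 0.0111 km³ = 1.11 × 10^7 m³
A = ΔV / (Sy × Δh) = 1.11 × 10^7 / (0.24 × 12) = 3.854 × 10^6 m²
A = 3.854 × 10^6 m² = 385.4 ha

A ≈ 385 ha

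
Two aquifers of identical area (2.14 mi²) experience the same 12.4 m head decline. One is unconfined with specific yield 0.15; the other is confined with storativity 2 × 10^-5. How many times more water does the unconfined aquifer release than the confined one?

ΔV_u / ΔV_c ≈ 7500

A = 2.14 mi² = 5.543 × 10^6 m²
Unconfined: ΔV_u = Sy × A × Δh = 0.15 × 5.543 × 10^6 × 12.4 = 1.031 × 10^7 m³
Confined: ΔV_c = S × A × Δh = 2 × 10^-5 × 5.543 × 10^6 × 12.4 = 1375 m³
Ratio = ΔV_u / ΔV_c = Sy / S = 0.15 / 2 × 10^-5 = 7500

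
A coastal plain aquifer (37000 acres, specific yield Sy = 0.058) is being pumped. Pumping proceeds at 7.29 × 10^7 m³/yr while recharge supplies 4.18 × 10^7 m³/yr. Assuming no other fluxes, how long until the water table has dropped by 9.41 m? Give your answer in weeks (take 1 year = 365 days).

A = 37000 acres = 1.497 × 10^8 m²
ΔV = Sy × A × Δh = 0.058 × 1.497 × 10^8 × 9.41 = 8.172 × 10^7 m³
Net withdrawal = 7.29 × 10^7 − 4.18 × 10^7 = 3.11 × 10^7 m³/yr = 85210 m³/d
t = ΔV / Q = 8.172 × 10^7 m³ / 85210 m³/d = 959.1 d
t = 959.1 d ≈ 137 weeks

t ≈ 137 weeks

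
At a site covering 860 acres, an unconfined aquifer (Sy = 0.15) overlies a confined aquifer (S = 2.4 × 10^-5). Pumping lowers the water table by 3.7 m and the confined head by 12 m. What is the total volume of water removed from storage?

ΔV ≈ 1.93 × 10^6 m³

A = 860 acres = 3.48 × 10^6 m²
Unconfined: ΔV_u = Sy × A × Δh_u = 0.15 × 3.48 × 10^6 × 3.7 = 1.932 × 10^6 m³
Confined: ΔV_c = S × A × Δh_c = 2.4 × 10^-5 × 3.48 × 10^6 × 12 = 1002 m³
Total ΔV = 1.932 × 10^6 + 1002 = 1.933 × 10^6 m³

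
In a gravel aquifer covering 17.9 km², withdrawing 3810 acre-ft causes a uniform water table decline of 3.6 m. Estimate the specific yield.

Sy ≈ 0.073

A = 17.9 km² = 1.79 × 10^7 m²
ΔV = 3810 acre-ft = 4.7 × 10^6 m³
Sy = ΔV / (A × Δh) = 4.7 × 10^6 m³ / (1.79 × 10^7 m² × 3.6 m) = 0.07293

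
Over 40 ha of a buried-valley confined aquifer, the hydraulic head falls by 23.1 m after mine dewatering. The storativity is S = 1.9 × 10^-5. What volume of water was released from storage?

ΔV ≈ 176 m³

A = 40 ha = 4 × 10^5 m²
ΔV = S × A × Δh = 1.9 × 10^-5 × 4 × 10^5 m² × 23.1 m = 175.6 m³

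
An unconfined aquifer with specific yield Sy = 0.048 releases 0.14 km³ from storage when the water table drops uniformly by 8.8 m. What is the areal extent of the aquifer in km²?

A ≈ 331 km²

ΔV = 0.14 km³ = 1.4 × 10^8 m³
A = ΔV / (Sy × Δh) = 1.4 × 10^8 / (0.048 × 8.8) = 3.314 × 10^8 m²
A = 3.314 × 10^8 m² = 331.4 km²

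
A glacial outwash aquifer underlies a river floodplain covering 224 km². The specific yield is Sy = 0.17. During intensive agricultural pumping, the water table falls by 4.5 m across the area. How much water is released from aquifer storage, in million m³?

A = 224 km² = 2.24 × 10^8 m²
ΔV = Sy × A × Δh = 0.17 × 2.24 × 10^8 m² × 4.5 m = 1.714 × 10^8 m³
ΔV = 1.714 × 10^8 m³ = 171.4 million m³

ΔV ≈ 171 million m³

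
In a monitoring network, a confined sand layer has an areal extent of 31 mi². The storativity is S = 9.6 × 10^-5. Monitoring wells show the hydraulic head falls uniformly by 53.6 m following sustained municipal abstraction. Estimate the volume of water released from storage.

ΔV ≈ 4.13 × 10^5 m³

A = 31 mi² = 8.029 × 10^7 m²
ΔV = S × A × Δh = 9.6 × 10^-5 × 8.029 × 10^7 m² × 53.6 m = 4.131 × 10^5 m³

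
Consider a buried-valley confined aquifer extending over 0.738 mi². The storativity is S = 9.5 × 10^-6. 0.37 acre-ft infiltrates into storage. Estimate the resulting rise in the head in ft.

A = 0.738 mi² = 1.911 × 10^6 m²
ΔV = 0.37 acre-ft = 456.4 m³
Δh = ΔV / (S × A) = 456.4 m³ / (9.5 × 10^-6 × 1.911 × 10^6 m²) = 25.13 m
Δh = 25.13 m = 82.46 ft

Δh ≈ 82.5 ft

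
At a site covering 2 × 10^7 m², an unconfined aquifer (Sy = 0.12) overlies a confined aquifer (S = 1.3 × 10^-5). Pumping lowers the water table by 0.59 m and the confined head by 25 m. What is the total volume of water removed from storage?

ΔV ≈ 1.42 × 10^6 m³

Unconfined: ΔV_u = Sy × A × Δh_u = 0.12 × 2 × 10^7 × 0.59 = 1.416 × 10^6 m³
Confined: ΔV_c = S × A × Δh_c = 1.3 × 10^-5 × 2 × 10^7 × 25 = 6500 m³
Total ΔV = 1.416 × 10^6 + 6500 = 1.423 × 10^6 m³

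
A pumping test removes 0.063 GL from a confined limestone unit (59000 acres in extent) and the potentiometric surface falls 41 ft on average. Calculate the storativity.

A = 59000 acres = 2.388 × 10^8 m²
Δh = 41 ft = 12.5 m
ΔV = 0.063 GL = 63000 m³
S = ΔV / (A × Δh) = 63000 m³ / (2.388 × 10^8 m² × 12.5 m) = 2.111 × 10^-5

S ≈ 2.1 × 10^-5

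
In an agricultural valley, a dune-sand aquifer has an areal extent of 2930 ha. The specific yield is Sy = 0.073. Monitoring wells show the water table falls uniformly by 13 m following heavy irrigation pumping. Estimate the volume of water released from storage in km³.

A = 2930 ha = 2.93 × 10^7 m²
ΔV = Sy × A × Δh = 0.073 × 2.93 × 10^7 m² × 13 m = 2.781 × 10^7 m³
ΔV = 2.781 × 10^7 m³ = 0.02781 km³

ΔV ≈ 0.0278 km³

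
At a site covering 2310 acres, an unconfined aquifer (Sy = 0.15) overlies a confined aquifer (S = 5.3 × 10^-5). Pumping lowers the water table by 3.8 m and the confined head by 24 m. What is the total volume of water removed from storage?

ΔV ≈ 5.34 × 10^6 m³

A = 2310 acres = 9.348 × 10^6 m²
Unconfined: ΔV_u = Sy × A × Δh_u = 0.15 × 9.348 × 10^6 × 3.8 = 5.328 × 10^6 m³
Confined: ΔV_c = S × A × Δh_c = 5.3 × 10^-5 × 9.348 × 10^6 × 24 = 11890 m³
Total ΔV = 5.328 × 10^6 + 11890 = 5.34 × 10^6 m³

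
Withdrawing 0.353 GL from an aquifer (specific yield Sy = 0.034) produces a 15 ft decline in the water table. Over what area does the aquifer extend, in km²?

A ≈ 2.27 km²

Δh = 15 ft = 4.572 m
ΔV = 0.353 GL = 3.53 × 10^5 m³
A = ΔV / (Sy × Δh) = 3.53 × 10^5 / (0.034 × 4.572) = 2.271 × 10^6 m²
A = 2.271 × 10^6 m² = 2.271 km²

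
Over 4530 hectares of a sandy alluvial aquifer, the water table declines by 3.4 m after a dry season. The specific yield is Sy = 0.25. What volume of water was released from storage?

A = 4530 hectares = 4.53 × 10^7 m²
ΔV = Sy × A × Δh = 0.25 × 4.53 × 10^7 m² × 3.4 m = 3.85 × 10^7 m³

ΔV ≈ 3.85 × 10^7 m³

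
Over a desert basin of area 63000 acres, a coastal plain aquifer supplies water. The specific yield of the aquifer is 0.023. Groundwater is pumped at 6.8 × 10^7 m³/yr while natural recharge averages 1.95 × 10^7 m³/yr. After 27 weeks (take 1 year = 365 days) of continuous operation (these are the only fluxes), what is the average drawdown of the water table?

A = 63000 acres = 2.55 × 10^8 m²
Net abstraction = 6.8 × 10^7 − 1.95 × 10^7 = 4.85 × 10^7 m³/yr
Q_net = 4.85 × 10^7 m³/yr = 1.329 × 10^5 m³/d
t = 27 weeks = 189 d
ΔV = Q × t = 1.329 × 10^5 m³/d × 189 d = 2.511 × 10^7 m³
Δh = ΔV / (Sy × A) = 2.511 × 10^7 / (0.023 × 2.55 × 10^8) = 4.283 m

Δh ≈ 4.28 m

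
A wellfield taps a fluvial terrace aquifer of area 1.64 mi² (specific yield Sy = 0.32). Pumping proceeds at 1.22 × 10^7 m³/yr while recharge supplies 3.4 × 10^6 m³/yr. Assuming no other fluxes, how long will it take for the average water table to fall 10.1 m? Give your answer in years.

A = 1.64 mi² = 4.248 × 10^6 m²
ΔV = Sy × A × Δh = 0.32 × 4.248 × 10^6 × 10.1 = 1.373 × 10^7 m³
Net withdrawal = 1.22 × 10^7 − 3.4 × 10^6 = 8.8 × 10^6 m³/yr = 24110 m³/d
t = ΔV / Q = 1.373 × 10^7 m³ / 24110 m³/d = 569.4 d
t = 569.4 d ≈ 1.56 years

t ≈ 1.56 years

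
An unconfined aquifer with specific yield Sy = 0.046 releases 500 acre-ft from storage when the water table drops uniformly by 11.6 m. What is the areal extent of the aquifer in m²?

ΔV = 500 acre-ft = 6.167 × 10^5 m³
A = ΔV / (Sy × Δh) = 6.167 × 10^5 / (0.046 × 11.6) = 1.156 × 10^6 m²

A ≈ 1.16 × 10^6 m²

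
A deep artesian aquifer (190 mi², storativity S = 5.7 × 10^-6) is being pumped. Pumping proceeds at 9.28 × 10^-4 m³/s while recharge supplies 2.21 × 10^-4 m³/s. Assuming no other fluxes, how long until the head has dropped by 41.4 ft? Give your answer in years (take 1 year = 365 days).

t ≈ 1.59 years

A = 190 mi² = 4.921 × 10^8 m²
Δh = 41.4 ft = 12.62 m
ΔV = S × A × Δh = 5.7 × 10^-6 × 4.921 × 10^8 × 12.62 = 35390 m³
Net withdrawal = 9.28 × 10^-4 − 2.21 × 10^-4 = 7.07 × 10^-4 m³/s = 61.08 m³/d
t = ΔV / Q = 35390 m³ / 61.08 m³/d = 579.4 d
t = 579.4 d ≈ 1.588 years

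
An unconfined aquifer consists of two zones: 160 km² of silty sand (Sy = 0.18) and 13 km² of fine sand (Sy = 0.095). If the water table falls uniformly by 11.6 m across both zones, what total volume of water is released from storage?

A₁ = 160 km² = 1.6 × 10^8 m²; A₂ = 13 km² = 1.3 × 10^7 m²
ΔV₁ = 0.18 × 1.6 × 10^8 × 11.6 = 3.341 × 10^8 m³
ΔV₂ = 0.095 × 1.3 × 10^7 × 11.6 = 1.433 × 10^7 m³
ΔV = ΔV₁ + ΔV₂ = 3.484 × 10^8 m³

ΔV ≈ 3.48 × 10^8 m³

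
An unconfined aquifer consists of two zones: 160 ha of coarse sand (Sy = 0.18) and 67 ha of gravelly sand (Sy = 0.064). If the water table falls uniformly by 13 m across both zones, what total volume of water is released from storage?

ΔV ≈ 4.3 × 10^6 m³

A₁ = 160 ha = 1.6 × 10^6 m²; A₂ = 67 ha = 6.7 × 10^5 m²
ΔV₁ = 0.18 × 1.6 × 10^6 × 13 = 3.744 × 10^6 m³
ΔV₂ = 0.064 × 6.7 × 10^5 × 13 = 5.574 × 10^5 m³
ΔV = ΔV₁ + ΔV₂ = 4.301 × 10^6 m³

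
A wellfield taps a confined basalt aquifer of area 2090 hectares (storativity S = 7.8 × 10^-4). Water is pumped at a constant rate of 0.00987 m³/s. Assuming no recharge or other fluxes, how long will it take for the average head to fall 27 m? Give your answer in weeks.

t ≈ 73.7 weeks

A = 2090 hectares = 2.09 × 10^7 m²
ΔV = S × A × Δh = 7.8 × 10^-4 × 2.09 × 10^7 × 27 = 4.402 × 10^5 m³
Q = 0.00987 m³/s = 852.8 m³/d
t = ΔV / Q = 4.402 × 10^5 m³ / 852.8 m³/d = 516.1 d
t = 516.1 d ≈ 73.74 weeks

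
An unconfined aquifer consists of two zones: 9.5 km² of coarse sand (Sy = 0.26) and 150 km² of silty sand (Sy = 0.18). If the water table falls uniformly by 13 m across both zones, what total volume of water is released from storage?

A₁ = 9.5 km² = 9.5 × 10^6 m²; A₂ = 150 km² = 1.5 × 10^8 m²
ΔV₁ = 0.26 × 9.5 × 10^6 × 13 = 3.211 × 10^7 m³
ΔV₂ = 0.18 × 1.5 × 10^8 × 13 = 3.51 × 10^8 m³
ΔV = ΔV₁ + ΔV₂ = 3.831 × 10^8 m³

ΔV ≈ 3.83 × 10^8 m³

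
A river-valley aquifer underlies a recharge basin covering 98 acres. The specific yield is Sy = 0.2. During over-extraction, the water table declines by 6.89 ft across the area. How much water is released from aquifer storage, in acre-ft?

ΔV ≈ 135 acre-ft

A = 98 acres = 3.966 × 10^5 m²
Δh = 6.89 ft = 2.1 m
ΔV = Sy × A × Δh = 0.2 × 3.966 × 10^5 m² × 2.1 m = 1.666 × 10^5 m³
ΔV = 1.666 × 10^5 m³ = 135 acre-ft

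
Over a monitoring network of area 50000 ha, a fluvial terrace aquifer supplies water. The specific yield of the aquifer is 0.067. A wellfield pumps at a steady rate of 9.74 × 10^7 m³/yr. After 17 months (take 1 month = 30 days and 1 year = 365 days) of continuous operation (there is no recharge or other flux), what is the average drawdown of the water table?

A = 50000 ha = 5 × 10^8 m²
Q = 9.74 × 10^7 m³/yr = 2.668 × 10^5 m³/d
t = 17 months = 510 d
ΔV = Q × t = 2.668 × 10^5 m³/d × 510 d = 1.361 × 10^8 m³
Δh = ΔV / (Sy × A) = 1.361 × 10^8 / (0.067 × 5 × 10^8) = 4.062 m

Δh ≈ 4.06 m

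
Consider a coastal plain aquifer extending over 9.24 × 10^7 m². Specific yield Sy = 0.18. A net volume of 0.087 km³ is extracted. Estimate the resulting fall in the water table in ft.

Δh ≈ 17.2 ft

ΔV = 0.087 km³ = 8.7 × 10^7 m³
Δh = ΔV / (Sy × A) = 8.7 × 10^7 m³ / (0.18 × 9.24 × 10^7 m²) = 5.231 m
Δh = 5.231 m = 17.16 ft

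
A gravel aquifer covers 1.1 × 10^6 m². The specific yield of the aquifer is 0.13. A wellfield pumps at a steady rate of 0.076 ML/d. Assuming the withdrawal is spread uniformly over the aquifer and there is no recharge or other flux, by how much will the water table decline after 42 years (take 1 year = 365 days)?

Q = 0.076 ML/d = 76 m³/d
t = 42 years = 15330 d
ΔV = Q × t = 76 m³/d × 15330 d = 1.165 × 10^6 m³
Δh = ΔV / (Sy × A) = 1.165 × 10^6 / (0.13 × 1.1 × 10^6) = 8.147 m

Δh ≈ 8.15 m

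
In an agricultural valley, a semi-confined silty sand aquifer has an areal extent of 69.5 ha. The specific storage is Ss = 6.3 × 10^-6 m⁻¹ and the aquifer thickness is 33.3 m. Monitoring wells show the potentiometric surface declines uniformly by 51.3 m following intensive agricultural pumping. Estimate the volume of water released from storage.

ΔV ≈ 7480 m³

S = Ss × b = 6.3 × 10^-6 m⁻¹ × 33.3 m = 2.098 × 10^-4
A = 69.5 ha = 6.95 × 10^5 m²
ΔV = S × A × Δh = 2.098 × 10^-4 × 6.95 × 10^5 m² × 51.3 m = 7480 m³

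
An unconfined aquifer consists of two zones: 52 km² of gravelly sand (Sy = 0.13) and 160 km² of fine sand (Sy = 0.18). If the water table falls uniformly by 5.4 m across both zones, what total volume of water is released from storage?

A₁ = 52 km² = 5.2 × 10^7 m²; A₂ = 160 km² = 1.6 × 10^8 m²
ΔV₁ = 0.13 × 5.2 × 10^7 × 5.4 = 3.65 × 10^7 m³
ΔV₂ = 0.18 × 1.6 × 10^8 × 5.4 = 1.555 × 10^8 m³
ΔV = ΔV₁ + ΔV₂ = 1.92 × 10^8 m³

ΔV ≈ 1.92 × 10^8 m³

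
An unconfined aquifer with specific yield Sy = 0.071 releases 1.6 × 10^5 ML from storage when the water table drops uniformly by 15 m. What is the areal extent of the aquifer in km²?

ΔV = 1.6 × 10^5 ML = 1.6 × 10^8 m³
A = ΔV / (Sy × Δh) = 1.6 × 10^8 / (0.071 × 15) = 1.502 × 10^8 m²
A = 1.502 × 10^8 m² = 150.2 km²

A ≈ 150 km²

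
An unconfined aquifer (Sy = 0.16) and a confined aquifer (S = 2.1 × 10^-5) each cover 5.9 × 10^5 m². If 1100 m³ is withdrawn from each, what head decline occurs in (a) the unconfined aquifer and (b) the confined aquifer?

Unconfined: Δh_u = ΔV/(Sy·A) = 1100/(0.16 × 5.9 × 10^5) = 0.01165 m
Confined: Δh_c = ΔV/(S·A) = 1100/(2.1 × 10^-5 × 5.9 × 10^5) = 88.78 m

Δh_u ≈ 0.0117 m; Δh_c ≈ 88.8 m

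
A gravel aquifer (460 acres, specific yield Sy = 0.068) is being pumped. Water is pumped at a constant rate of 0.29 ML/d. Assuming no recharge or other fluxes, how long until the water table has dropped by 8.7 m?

t ≈ 3800 days

A = 460 acres = 1.862 × 10^6 m²
ΔV = Sy × A × Δh = 0.068 × 1.862 × 10^6 × 8.7 = 1.101 × 10^6 m³
Q = 0.29 ML/d = 290 m³/d
t = ΔV / Q = 1.101 × 10^6 m³ / 290 m³/d = 3798 d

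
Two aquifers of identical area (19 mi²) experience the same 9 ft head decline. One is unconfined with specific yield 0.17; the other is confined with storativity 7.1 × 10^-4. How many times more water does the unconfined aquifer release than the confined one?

ΔV_u / ΔV_c ≈ 239

A = 19 mi² = 4.921 × 10^7 m²
Δh = 9 ft = 2.743 m
Unconfined: ΔV_u = Sy × A × Δh = 0.17 × 4.921 × 10^7 × 2.743 = 2.295 × 10^7 m³
Confined: ΔV_c = S × A × Δh = 7.1 × 10^-4 × 4.921 × 10^7 × 2.743 = 95840 m³
Ratio = ΔV_u / ΔV_c = Sy / S = 0.17 / 7.1 × 10^-4 = 239.4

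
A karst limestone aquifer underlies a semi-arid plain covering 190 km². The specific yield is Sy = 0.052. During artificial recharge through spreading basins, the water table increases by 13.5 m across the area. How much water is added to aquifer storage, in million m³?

A = 190 km² = 1.9 × 10^8 m²
ΔV = Sy × A × Δh = 0.052 × 1.9 × 10^8 m² × 13.5 m = 1.334 × 10^8 m³
ΔV = 1.334 × 10^8 m³ = 133.4 million m³

ΔV ≈ 133 million m³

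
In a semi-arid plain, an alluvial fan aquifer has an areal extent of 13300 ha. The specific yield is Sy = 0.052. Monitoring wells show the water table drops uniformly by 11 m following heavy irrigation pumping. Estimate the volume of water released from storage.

ΔV ≈ 7.61 × 10^7 m³

A = 13300 ha = 1.33 × 10^8 m²
ΔV = Sy × A × Δh = 0.052 × 1.33 × 10^8 m² × 11 m = 7.608 × 10^7 m³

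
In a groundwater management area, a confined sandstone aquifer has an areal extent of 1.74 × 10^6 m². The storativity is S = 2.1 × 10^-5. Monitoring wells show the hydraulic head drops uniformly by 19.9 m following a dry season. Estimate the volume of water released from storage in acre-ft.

ΔV = S × A × Δh = 2.1 × 10^-5 × 1.74 × 10^6 m² × 19.9 m = 727.1 m³
ΔV = 727.1 m³ = 0.5895 acre-ft

ΔV ≈ 0.59 acre-ft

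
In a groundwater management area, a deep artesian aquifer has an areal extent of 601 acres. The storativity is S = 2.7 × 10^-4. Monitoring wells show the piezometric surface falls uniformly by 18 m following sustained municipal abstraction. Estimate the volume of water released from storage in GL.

ΔV ≈ 0.0118 GL

A = 601 acres = 2.432 × 10^6 m²
ΔV = S × A × Δh = 2.7 × 10^-4 × 2.432 × 10^6 m² × 18 m = 11820 m³
ΔV = 11820 m³ = 0.01182 GL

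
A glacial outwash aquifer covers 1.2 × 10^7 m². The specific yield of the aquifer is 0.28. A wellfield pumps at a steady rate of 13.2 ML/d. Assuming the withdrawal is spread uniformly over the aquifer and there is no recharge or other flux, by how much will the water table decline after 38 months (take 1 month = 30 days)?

Δh ≈ 4.48 m

Q = 13.2 ML/d = 13200 m³/d
t = 38 months = 1140 d
ΔV = Q × t = 13200 m³/d × 1140 d = 1.505 × 10^7 m³
Δh = ΔV / (Sy × A) = 1.505 × 10^7 / (0.28 × 1.2 × 10^7) = 4.479 m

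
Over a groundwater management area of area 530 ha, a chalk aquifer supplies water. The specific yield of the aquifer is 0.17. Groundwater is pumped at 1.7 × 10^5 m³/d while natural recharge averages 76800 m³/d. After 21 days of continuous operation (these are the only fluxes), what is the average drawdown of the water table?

Δh ≈ 2.17 m

A = 530 ha = 5.3 × 10^6 m²
Net abstraction = 1.7 × 10^5 − 76800 = 93200 m³/d
ΔV = Q × t = 93200 m³/d × 21 d = 1.957 × 10^6 m³
Δh = ΔV / (Sy × A) = 1.957 × 10^6 / (0.17 × 5.3 × 10^6) = 2.172 m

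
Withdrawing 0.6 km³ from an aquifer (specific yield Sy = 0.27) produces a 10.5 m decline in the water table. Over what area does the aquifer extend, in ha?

ΔV = 0.6 km³ = 6 × 10^8 m³
A = ΔV / (Sy × Δh) = 6 × 10^8 / (0.27 × 10.5) = 2.116 × 10^8 m²
A = 2.116 × 10^8 m² = 21160 ha

A ≈ 21200 ha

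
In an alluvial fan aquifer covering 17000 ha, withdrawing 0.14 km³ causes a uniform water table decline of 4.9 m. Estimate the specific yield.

Sy ≈ 0.17

A = 17000 ha = 1.7 × 10^8 m²
ΔV = 0.14 km³ = 1.4 × 10^8 m³
Sy = ΔV / (A × Δh) = 1.4 × 10^8 m³ / (1.7 × 10^8 m² × 4.9 m) = 0.1681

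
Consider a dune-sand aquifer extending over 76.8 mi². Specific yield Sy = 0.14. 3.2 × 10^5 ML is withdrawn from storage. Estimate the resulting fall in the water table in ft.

A = 76.8 mi² = 1.989 × 10^8 m²
ΔV = 3.2 × 10^5 ML = 3.2 × 10^8 m³
Δh = ΔV / (Sy × A) = 3.2 × 10^8 m³ / (0.14 × 1.989 × 10^8 m²) = 11.49 m
Δh = 11.49 m = 37.7 ft

Δh ≈ 37.7 ft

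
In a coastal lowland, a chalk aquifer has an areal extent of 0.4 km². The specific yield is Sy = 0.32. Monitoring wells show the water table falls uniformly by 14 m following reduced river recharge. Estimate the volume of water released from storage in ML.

A = 0.4 km² = 4 × 10^5 m²
ΔV = Sy × A × Δh = 0.32 × 4 × 10^5 m² × 14 m = 1.792 × 10^6 m³
ΔV = 1.792 × 10^6 m³ = 1792 ML

ΔV ≈ 1790 ML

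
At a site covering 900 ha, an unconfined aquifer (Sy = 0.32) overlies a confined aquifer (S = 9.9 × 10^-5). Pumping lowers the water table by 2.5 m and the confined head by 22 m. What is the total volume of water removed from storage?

A = 900 ha = 9 × 10^6 m²
Unconfined: ΔV_u = Sy × A × Δh_u = 0.32 × 9 × 10^6 × 2.5 = 7.2 × 10^6 m³
Confined: ΔV_c = S × A × Δh_c = 9.9 × 10^-5 × 9 × 10^6 × 22 = 19600 m³
Total ΔV = 7.2 × 10^6 + 19600 = 7.22 × 10^6 m³

ΔV ≈ 7.22 × 10^6 m³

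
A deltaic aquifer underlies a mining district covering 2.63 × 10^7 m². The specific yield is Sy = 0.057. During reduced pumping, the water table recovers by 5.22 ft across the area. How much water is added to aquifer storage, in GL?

ΔV ≈ 2.39 GL

Δh = 5.22 ft = 1.591 m
ΔV = Sy × A × Δh = 0.057 × 2.63 × 10^7 m² × 1.591 m = 2.385 × 10^6 m³
ΔV = 2.385 × 10^6 m³ = 2.385 GL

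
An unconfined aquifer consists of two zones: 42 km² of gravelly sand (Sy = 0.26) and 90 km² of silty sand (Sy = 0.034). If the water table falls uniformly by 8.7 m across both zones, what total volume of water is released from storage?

ΔV ≈ 1.22 × 10^8 m³

A₁ = 42 km² = 4.2 × 10^7 m²; A₂ = 90 km² = 9 × 10^7 m²
ΔV₁ = 0.26 × 4.2 × 10^7 × 8.7 = 9.5 × 10^7 m³
ΔV₂ = 0.034 × 9 × 10^7 × 8.7 = 2.662 × 10^7 m³
ΔV = ΔV₁ + ΔV₂ = 1.216 × 10^8 m³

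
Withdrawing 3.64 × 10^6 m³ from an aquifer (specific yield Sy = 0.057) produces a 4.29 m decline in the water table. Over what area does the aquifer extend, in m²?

A = ΔV / (Sy × Δh) = 3.64 × 10^6 / (0.057 × 4.29) = 1.489 × 10^7 m²

A ≈ 1.49 × 10^7 m²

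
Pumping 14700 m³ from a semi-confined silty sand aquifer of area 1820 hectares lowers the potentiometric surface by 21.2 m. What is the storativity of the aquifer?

A = 1820 hectares = 1.82 × 10^7 m²
S = ΔV / (A × Δh) = 14700 m³ / (1.82 × 10^7 m² × 21.2 m) = 3.81 × 10^-5

S ≈ 3.8 × 10^-5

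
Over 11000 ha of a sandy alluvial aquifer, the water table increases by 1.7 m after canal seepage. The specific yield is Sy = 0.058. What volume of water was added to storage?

ΔV ≈ 1.08 × 10^7 m³

A = 11000 ha = 1.1 × 10^8 m²
ΔV = Sy × A × Δh = 0.058 × 1.1 × 10^8 m² × 1.7 m = 1.085 × 10^7 m³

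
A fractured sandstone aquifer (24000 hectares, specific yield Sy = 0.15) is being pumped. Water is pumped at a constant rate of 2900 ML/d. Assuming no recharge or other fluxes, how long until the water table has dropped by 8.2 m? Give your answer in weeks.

A = 24000 hectares = 2.4 × 10^8 m²
ΔV = Sy × A × Δh = 0.15 × 2.4 × 10^8 × 8.2 = 2.952 × 10^8 m³
Q = 2900 ML/d = 2.9 × 10^6 m³/d
t = ΔV / Q = 2.952 × 10^8 m³ / 2.9 × 10^6 m³/d = 101.8 d
t = 101.8 d ≈ 14.54 weeks

t ≈ 14.5 weeks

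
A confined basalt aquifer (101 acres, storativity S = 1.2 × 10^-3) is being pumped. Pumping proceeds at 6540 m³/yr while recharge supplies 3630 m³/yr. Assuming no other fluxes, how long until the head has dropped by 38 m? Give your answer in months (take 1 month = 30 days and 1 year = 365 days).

t ≈ 77.9 months

A = 101 acres = 4.087 × 10^5 m²
ΔV = S × A × Δh = 0.0012 × 4.087 × 10^5 × 38 = 18640 m³
Net withdrawal = 6540 − 3630 = 2910 m³/yr = 7.973 m³/d
t = ΔV / Q = 18640 m³ / 7.973 m³/d = 2338 d
t = 2338 d ≈ 77.93 months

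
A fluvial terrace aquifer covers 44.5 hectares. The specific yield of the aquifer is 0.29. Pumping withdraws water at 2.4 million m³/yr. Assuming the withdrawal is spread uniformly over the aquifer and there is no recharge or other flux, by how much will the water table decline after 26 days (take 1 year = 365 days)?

A = 44.5 hectares = 4.45 × 10^5 m²
Q = 2.4 million m³/yr = 6575 m³/d
ΔV = Q × t = 6575 m³/d × 26 d = 1.71 × 10^5 m³
Δh = ΔV / (Sy × A) = 1.71 × 10^5 / (0.29 × 4.45 × 10^5) = 1.325 m

Δh ≈ 1.32 m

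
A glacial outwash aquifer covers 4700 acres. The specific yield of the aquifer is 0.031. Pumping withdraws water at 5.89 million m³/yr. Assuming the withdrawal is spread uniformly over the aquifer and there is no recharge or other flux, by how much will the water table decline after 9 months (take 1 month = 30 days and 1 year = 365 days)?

A = 4700 acres = 1.902 × 10^7 m²
Q = 5.89 million m³/yr = 16140 m³/d
t = 9 months = 270 d
ΔV = Q × t = 16140 m³/d × 270 d = 4.357 × 10^6 m³
Δh = ΔV / (Sy × A) = 4.357 × 10^6 / (0.031 × 1.902 × 10^7) = 7.389 m

Δh ≈ 7.39 m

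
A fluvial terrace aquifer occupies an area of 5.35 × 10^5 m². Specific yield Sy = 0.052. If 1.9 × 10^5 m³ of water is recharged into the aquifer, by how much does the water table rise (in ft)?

Δh ≈ 22.4 ft

Δh = ΔV / (Sy × A) = 1.9 × 10^5 m³ / (0.052 × 5.35 × 10^5 m²) = 6.83 m
Δh = 6.83 m = 22.41 ft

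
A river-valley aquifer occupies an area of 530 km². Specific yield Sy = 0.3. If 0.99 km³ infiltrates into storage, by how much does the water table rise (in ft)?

A = 530 km² = 5.3 × 10^8 m²
ΔV = 0.99 km³ = 9.9 × 10^8 m³
Δh = ΔV / (Sy × A) = 9.9 × 10^8 m³ / (0.3 × 5.3 × 10^8 m²) = 6.226 m
Δh = 6.226 m = 20.43 ft

Δh ≈ 20.4 ft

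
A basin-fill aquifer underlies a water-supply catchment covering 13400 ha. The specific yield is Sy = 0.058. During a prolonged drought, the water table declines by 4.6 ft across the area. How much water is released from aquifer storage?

ΔV ≈ 1.09 × 10^7 m³

A = 13400 ha = 1.34 × 10^8 m²
Δh = 4.6 ft = 1.402 m
ΔV = Sy × A × Δh = 0.058 × 1.34 × 10^8 m² × 1.402 m = 1.09 × 10^7 m³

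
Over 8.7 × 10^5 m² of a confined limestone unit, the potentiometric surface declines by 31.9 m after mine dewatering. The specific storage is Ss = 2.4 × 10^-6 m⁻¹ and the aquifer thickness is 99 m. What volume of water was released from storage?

S = Ss × b = 2.4 × 10^-6 m⁻¹ × 99 m = 2.376 × 10^-4
ΔV = S × A × Δh = 2.376 × 10^-4 × 8.7 × 10^5 m² × 31.9 m = 6594 m³

ΔV ≈ 6590 m³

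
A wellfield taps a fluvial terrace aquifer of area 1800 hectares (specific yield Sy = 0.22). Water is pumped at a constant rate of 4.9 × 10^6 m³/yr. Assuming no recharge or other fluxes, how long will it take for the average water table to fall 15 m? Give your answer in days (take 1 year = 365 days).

t ≈ 4420 days

A = 1800 hectares = 1.8 × 10^7 m²
ΔV = Sy × A × Δh = 0.22 × 1.8 × 10^7 × 15 = 5.94 × 10^7 m³
Q = 4.9 × 10^6 m³/yr = 13420 m³/d
t = ΔV / Q = 5.94 × 10^7 m³ / 13420 m³/d = 4425 d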